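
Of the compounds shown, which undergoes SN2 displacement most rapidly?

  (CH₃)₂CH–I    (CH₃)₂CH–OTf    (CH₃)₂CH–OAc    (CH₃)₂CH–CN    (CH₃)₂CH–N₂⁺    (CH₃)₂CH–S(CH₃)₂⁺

With the same alkyl group throughout, only the leaving group differentiates the rates.
The more stable X⁻ (or X) is on its own — i.e. the weaker a base it is — the better a leaving group it makes.
(CH₃)₂CH–N₂⁺ loses N₂: no meaningful conjugate acid; N₂ departs as an exceptionally stable neutral molecule
(CH₃)₂CH–OTf loses OTf⁻: pKₐ(CF₃SO₃H (triflic acid)) ≈ -14
(CH₃)₂CH–I loses I⁻: pKₐ(HI) ≈ -10
(CH₃)₂CH–S(CH₃)₂⁺ loses SR'₂: pKₐ(R'₂SH⁺) ≈ -7
(CH₃)₂CH–OAc loses AcO⁻: pKₐ(CH₃COOH) ≈ 4.8
(CH₃)₂CH–CN loses CN⁻: pKₐ(HCN) ≈ 9.2

(CH₃)₂CH–N₂⁺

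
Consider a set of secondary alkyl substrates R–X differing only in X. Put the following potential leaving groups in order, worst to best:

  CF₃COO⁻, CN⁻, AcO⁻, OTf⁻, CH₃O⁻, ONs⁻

CH₃O⁻ < CN⁻ < AcO⁻ < CF₃COO⁻ < ONs⁻ < OTf⁻

Leaving-group ability tracks the stability of the departed species; conjugate-acid pKₐ is the usual yardstick (lower pKₐ → better LG).
OTf⁻: pKₐ(CF₃SO₃H (triflic acid)) ≈ -14 — charge spread over three oxygens and a CF₃ group; the premier leaving group in synthesis
ONs⁻: pKₐ(p-O₂NC₆H₄SO₃H) ≈ -3.5 — p-nitro group further stabilises the sulfonate
CF₃COO⁻: pKₐ(CF₃COOH) ≈ 0.2 — strongly electron-withdrawing CF₃ stabilises the carboxylate
AcO⁻: pKₐ(CH₃COOH) ≈ 4.8
CN⁻: pKₐ(HCN) ≈ 9.2
CH₃O⁻: pKₐ(CH₃OH) ≈ 15.5 — strong base; alkoxides do not leave unassisted
The question asks for worst first, so the sequence is read in increasing leaving-group ability.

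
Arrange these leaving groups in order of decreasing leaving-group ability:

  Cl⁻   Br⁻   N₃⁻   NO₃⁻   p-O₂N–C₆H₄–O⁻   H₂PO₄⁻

Leaving-group ability tracks the stability of the departed species; conjugate-acid pKₐ is the usual yardstick (lower pKₐ → better LG).
Br⁻: pKₐ(HBr) ≈ -9 — weak base; good leaving group
Cl⁻: pKₐ(HCl) ≈ -7 — moderately weak base
NO₃⁻: pKₐ(HNO₃) ≈ -1.3 — resonance-delocalised over three oxygens
H₂PO₄⁻: pKₐ(H₃PO₄) ≈ 2.1
N₃⁻: pKₐ(HN₃) ≈ 4.7 — linear, resonance-stabilised
p-O₂N–C₆H₄–O⁻: pKₐ(p-nitrophenol) ≈ 7.2 — nitro group delocalises the charge; the classic chromogenic LG

Br⁻ > Cl⁻ > NO₃⁻ > H₂PO₄⁻ > N₃⁻ > p-O₂N–C₆H₄–O⁻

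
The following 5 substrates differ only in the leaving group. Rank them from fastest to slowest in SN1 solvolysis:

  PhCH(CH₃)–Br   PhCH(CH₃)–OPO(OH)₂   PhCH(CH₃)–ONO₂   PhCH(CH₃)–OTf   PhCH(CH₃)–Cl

PhCH(CH₃)–OTf > PhCH(CH₃)–Br > PhCH(CH₃)–Cl > PhCH(CH₃)–ONO₂ > PhCH(CH₃)–OPO(OH)₂

With the same alkyl group throughout, only the leaving group differentiates the rates.
A good leaving group is a weak base: the lower the pKₐ of its conjugate acid, the more readily it departs.
PhCH(CH₃)–OTf loses OTf⁻: pKₐ(CF₃SO₃H (triflic acid)) ≈ -14
PhCH(CH₃)–Br loses Br⁻: pKₐ(HBr) ≈ -9
PhCH(CH₃)–Cl loses Cl⁻: pKₐ(HCl) ≈ -7
PhCH(CH₃)–ONO₂ loses NO₃⁻: pKₐ(HNO₃) ≈ -1.3
PhCH(CH₃)–OPO(OH)₂ loses H₂PO₄⁻: pKₐ(H₃PO₄) ≈ 2.1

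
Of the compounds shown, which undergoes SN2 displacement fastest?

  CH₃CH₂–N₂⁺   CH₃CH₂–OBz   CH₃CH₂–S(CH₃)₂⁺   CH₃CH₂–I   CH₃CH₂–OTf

The skeletons are identical, so relative rate is governed entirely by leaving-group ability.
Rank by basicity of the departing species: weakest base leaves most easily.
CH₃CH₂–N₂⁺ loses N₂: no meaningful conjugate acid; N₂ departs as an exceptionally stable neutral molecule
CH₃CH₂–OTf loses OTf⁻: pKₐ(CF₃SO₃H (triflic acid)) ≈ -14
CH₃CH₂–I loses I⁻: pKₐ(HI) ≈ -10
CH₃CH₂–S(CH₃)₂⁺ loses SR'₂: pKₐ(R'₂SH⁺) ≈ -7
CH₃CH₂–OBz loses PhCOO⁻: pKₐ(C₆H₅COOH) ≈ 4.2

CH₃CH₂–N₂⁺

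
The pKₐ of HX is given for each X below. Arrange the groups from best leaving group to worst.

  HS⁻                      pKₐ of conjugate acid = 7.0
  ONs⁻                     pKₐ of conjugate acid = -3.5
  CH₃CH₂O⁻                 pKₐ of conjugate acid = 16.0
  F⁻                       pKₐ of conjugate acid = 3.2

ONs⁻ > F⁻ > HS⁻ > CH₃CH₂O⁻

Lower conjugate-acid pKₐ ⇒ weaker base ⇒ better leaving group.
Sorting by the given values: ONs⁻ (-3.5), F⁻ (3.2), HS⁻ (7.0), CH₃CH₂O⁻ (16.0).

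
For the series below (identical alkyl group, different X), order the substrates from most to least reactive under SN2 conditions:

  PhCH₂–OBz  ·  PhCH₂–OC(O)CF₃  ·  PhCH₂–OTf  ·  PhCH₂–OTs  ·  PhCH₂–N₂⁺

PhCH₂–N₂⁺ > PhCH₂–OTf > PhCH₂–OTs > PhCH₂–OC(O)CF₃ > PhCH₂–OBz

Identical carbon frameworks mean the comparison reduces to leaving-group quality.
Leaving-group ability tracks the stability of the departed species; conjugate-acid pKₐ is the usual yardstick (lower pKₐ → better LG).
PhCH₂–N₂⁺ loses N₂: no meaningful conjugate acid; N₂ departs as an exceptionally stable neutral molecule
PhCH₂–OTf loses OTf⁻: pKₐ(CF₃SO₃H (triflic acid)) ≈ -14
PhCH₂–OTs loses OTs⁻: pKₐ(p-CH₃C₆H₄SO₃H (TsOH)) ≈ -2.8
PhCH₂–OC(O)CF₃ loses CF₃COO⁻: pKₐ(CF₃COOH) ≈ 0.2
PhCH₂–OBz loses PhCOO⁻: pKₐ(C₆H₅COOH) ≈ 4.2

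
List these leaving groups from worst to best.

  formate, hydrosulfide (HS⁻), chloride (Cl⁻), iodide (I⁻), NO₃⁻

A good leaving group is a weak base: the lower the pKₐ of its conjugate acid, the more readily it departs.
iodide (I⁻): pKₐ(HI) ≈ -10
chloride (Cl⁻): pKₐ(HCl) ≈ -7
NO₃⁻: pKₐ(HNO₃) ≈ -1.3
formate: pKₐ(HCOOH) ≈ 3.8
hydrosulfide (HS⁻): pKₐ(H₂S) ≈ 7 — larger and more polarisable than the oxygen analogue
Listed from poorest to best leaving group as asked.

hydrosulfide (HS⁻) < formate < NO₃⁻ < chloride (Cl⁻) < iodide (I⁻)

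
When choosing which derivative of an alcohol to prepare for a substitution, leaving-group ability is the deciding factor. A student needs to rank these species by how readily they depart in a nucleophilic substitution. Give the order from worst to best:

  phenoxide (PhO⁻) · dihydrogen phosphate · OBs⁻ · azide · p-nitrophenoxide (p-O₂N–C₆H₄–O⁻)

phenoxide (PhO⁻) < p-nitrophenoxide (p-O₂N–C₆H₄–O⁻) < azide < dihydrogen phosphate < OBs⁻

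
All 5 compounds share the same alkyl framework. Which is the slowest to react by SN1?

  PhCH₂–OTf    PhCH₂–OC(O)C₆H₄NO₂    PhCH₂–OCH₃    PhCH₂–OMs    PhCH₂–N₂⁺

PhCH₂–OCH₃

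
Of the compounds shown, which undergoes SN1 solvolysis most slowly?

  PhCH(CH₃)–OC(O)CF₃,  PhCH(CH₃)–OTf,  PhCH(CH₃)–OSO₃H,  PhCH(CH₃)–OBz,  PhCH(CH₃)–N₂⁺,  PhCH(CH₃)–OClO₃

PhCH(CH₃)–OBz

Identical carbon frameworks mean the comparison reduces to leaving-group quality.
A good leaving group is a weak base: the lower the pKₐ of its conjugate acid, the more readily it departs.
PhCH(CH₃)–N₂⁺ loses N₂: no meaningful conjugate acid; N₂ departs as an exceptionally stable neutral molecule
PhCH(CH₃)–OTf loses OTf⁻: pKₐ(CF₃SO₃H (triflic acid)) ≈ -14
PhCH(CH₃)–OClO₃ loses ClO₄⁻: pKₐ(HClO₄) ≈ -10
PhCH(CH₃)–OSO₃H loses HSO₄⁻: pKₐ(H₂SO₄) ≈ -3
PhCH(CH₃)–OC(O)CF₃ loses CF₃COO⁻: pKₐ(CF₃COOH) ≈ 0.2
PhCH(CH₃)–OBz loses PhCOO⁻: pKₐ(C₆H₅COOH) ≈ 4.2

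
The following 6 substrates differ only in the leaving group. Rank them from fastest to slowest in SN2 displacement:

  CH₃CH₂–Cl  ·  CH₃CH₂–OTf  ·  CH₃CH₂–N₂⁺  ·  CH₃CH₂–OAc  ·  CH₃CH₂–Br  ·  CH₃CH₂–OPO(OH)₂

Identical carbon frameworks mean the comparison reduces to leaving-group quality.
Leaving-group ability tracks the stability of the departed species; conjugate-acid pKₐ is the usual yardstick (lower pKₐ → better LG).
CH₃CH₂–N₂⁺ loses N₂: no meaningful conjugate acid; N₂ departs as an exceptionally stable neutral molecule
CH₃CH₂–OTf loses OTf⁻: pKₐ(CF₃SO₃H (triflic acid)) ≈ -14
CH₃CH₂–Br loses Br⁻: pKₐ(HBr) ≈ -9
CH₃CH₂–Cl loses Cl⁻: pKₐ(HCl) ≈ -7
CH₃CH₂–OPO(OH)₂ loses H₂PO₄⁻: pKₐ(H₃PO₄) ≈ 2.1
CH₃CH₂–OAc loses AcO⁻: pKₐ(CH₃COOH) ≈ 4.8

CH₃CH₂–N₂⁺ > CH₃CH₂–OTf > CH₃CH₂–Br > CH₃CH₂–Cl > CH₃CH₂–OPO(OH)₂ > CH₃CH₂–OAc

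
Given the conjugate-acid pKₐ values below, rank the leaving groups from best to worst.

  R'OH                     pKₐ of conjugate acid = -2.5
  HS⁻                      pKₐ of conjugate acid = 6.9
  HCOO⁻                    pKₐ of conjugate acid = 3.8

Lower conjugate-acid pKₐ ⇒ weaker base ⇒ better leaving group.
Sorting by the given values: R'OH (-2.5), HCOO⁻ (3.8), HS⁻ (6.9).

R'OH > HCOO⁻ > HS⁻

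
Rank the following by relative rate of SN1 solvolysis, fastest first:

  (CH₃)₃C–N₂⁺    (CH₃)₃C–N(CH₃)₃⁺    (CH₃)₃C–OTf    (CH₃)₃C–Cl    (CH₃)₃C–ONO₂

(CH₃)₃C–N₂⁺ > (CH₃)₃C–OTf > (CH₃)₃C–Cl > (CH₃)₃C–ONO₂ > (CH₃)₃C–N(CH₃)₃⁺

The skeletons are identical, so relative rate is governed entirely by leaving-group ability.
A good leaving group is a weak base: the lower the pKₐ of its conjugate acid, the more readily it departs.
(CH₃)₃C–N₂⁺ loses N₂: no meaningful conjugate acid; N₂ departs as an exceptionally stable neutral molecule
(CH₃)₃C–OTf loses OTf⁻: pKₐ(CF₃SO₃H (triflic acid)) ≈ -14
(CH₃)₃C–Cl loses Cl⁻: pKₐ(HCl) ≈ -7
(CH₃)₃C–ONO₂ loses NO₃⁻: pKₐ(HNO₃) ≈ -1.3
(CH₃)₃C–N(CH₃)₃⁺ loses NR'₃: pKₐ(R'₃NH⁺) ≈ 10.7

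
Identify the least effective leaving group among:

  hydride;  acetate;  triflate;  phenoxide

The more stable X⁻ (or X) is on its own — i.e. the weaker a base it is — the better a leaving group it makes.
triflate: pKₐ(CF₃SO₃H (triflic acid)) ≈ -14
acetate: pKₐ(CH₃COOH) ≈ 4.8
phenoxide: pKₐ(C₆H₅OH (phenol)) ≈ 10
hydride: pKₐ(H₂) ≈ 36

hydride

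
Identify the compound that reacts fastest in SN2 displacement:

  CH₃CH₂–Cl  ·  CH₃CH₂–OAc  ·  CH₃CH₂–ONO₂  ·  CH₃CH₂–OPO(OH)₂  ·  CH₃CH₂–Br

With the same alkyl group throughout, only the leaving group differentiates the rates.
Leaving-group ability tracks the stability of the departed species; conjugate-acid pKₐ is the usual yardstick (lower pKₐ → better LG).
CH₃CH₂–Br loses Br⁻: pKₐ(HBr) ≈ -9
CH₃CH₂–Cl loses Cl⁻: pKₐ(HCl) ≈ -7
CH₃CH₂–ONO₂ loses NO₃⁻: pKₐ(HNO₃) ≈ -1.3
CH₃CH₂–OPO(OH)₂ loses H₂PO₄⁻: pKₐ(H₃PO₄) ≈ 2.1
CH₃CH₂–OAc loses AcO⁻: pKₐ(CH₃COOH) ≈ 4.8

CH₃CH₂–Br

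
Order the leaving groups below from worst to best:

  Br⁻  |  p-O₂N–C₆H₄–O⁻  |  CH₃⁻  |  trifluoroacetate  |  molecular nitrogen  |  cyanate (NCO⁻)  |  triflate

CH₃⁻ < p-O₂N–C₆H₄–O⁻ < cyanate (NCO⁻) < trifluoroacetate < Br⁻ < triflate < molecular nitrogen

Leaving-group ability tracks the stability of the departed species; conjugate-acid pKₐ is the usual yardstick (lower pKₐ → better LG).
molecular nitrogen: no meaningful conjugate acid; N₂ departs as an exceptionally stable neutral molecule
triflate: pKₐ(CF₃SO₃H (triflic acid)) ≈ -14
Br⁻: pKₐ(HBr) ≈ -9 — weak base; good leaving group
trifluoroacetate: pKₐ(CF₃COOH) ≈ 0.2
cyanate (NCO⁻): pKₐ(HOCN) ≈ 3.5 — resonance between N and O
p-O₂N–C₆H₄–O⁻: pKₐ(p-nitrophenol) ≈ 7.2 — nitro group delocalises the charge; the classic chromogenic LG
CH₃⁻: pKₐ(CH₄) ≈ 48 — unstabilised carbanion; the worst conceivable leaving group
The question asks for worst first, so the sequence is read in increasing leaving-group ability.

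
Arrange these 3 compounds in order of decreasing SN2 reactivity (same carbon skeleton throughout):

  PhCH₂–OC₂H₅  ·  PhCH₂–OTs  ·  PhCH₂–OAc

With the same alkyl group throughout, only the leaving group differentiates the rates.
Rank by basicity of the departing species: weakest base leaves most easily.
PhCH₂–OTs loses OTs⁻: pKₐ(p-CH₃C₆H₄SO₃H (TsOH)) ≈ -2.8
PhCH₂–OAc loses AcO⁻: pKₐ(CH₃COOH) ≈ 4.8
PhCH₂–OC₂H₅ loses CH₃CH₂O⁻: pKₐ(CH₃CH₂OH) ≈ 16

PhCH₂–OTs > PhCH₂–OAc > PhCH₂–OC₂H₅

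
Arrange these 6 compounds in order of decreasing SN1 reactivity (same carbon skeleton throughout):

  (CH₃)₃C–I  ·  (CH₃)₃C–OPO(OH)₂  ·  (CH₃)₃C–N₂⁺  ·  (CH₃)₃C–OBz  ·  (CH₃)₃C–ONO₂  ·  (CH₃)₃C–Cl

The skeletons are identical, so relative rate is governed entirely by leaving-group ability.
Leaving-group ability tracks the stability of the departed species; conjugate-acid pKₐ is the usual yardstick (lower pKₐ → better LG).
(CH₃)₃C–N₂⁺ loses N₂: no meaningful conjugate acid; N₂ departs as an exceptionally stable neutral molecule
(CH₃)₃C–I loses I⁻: pKₐ(HI) ≈ -10
(CH₃)₃C–Cl loses Cl⁻: pKₐ(HCl) ≈ -7
(CH₃)₃C–ONO₂ loses NO₃⁻: pKₐ(HNO₃) ≈ -1.3
(CH₃)₃C–OPO(OH)₂ loses H₂PO₄⁻: pKₐ(H₃PO₄) ≈ 2.1
(CH₃)₃C–OBz loses PhCOO⁻: pKₐ(C₆H₅COOH) ≈ 4.2

(CH₃)₃C–N₂⁺ > (CH₃)₃C–I > (CH₃)₃C–Cl > (CH₃)₃C–ONO₂ > (CH₃)₃C–OPO(OH)₂ > (CH₃)₃C–OBz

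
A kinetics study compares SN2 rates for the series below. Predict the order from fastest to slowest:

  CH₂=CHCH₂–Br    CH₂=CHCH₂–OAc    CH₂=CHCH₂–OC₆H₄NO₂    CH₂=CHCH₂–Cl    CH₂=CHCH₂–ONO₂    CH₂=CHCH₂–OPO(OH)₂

The skeletons are identical, so relative rate is governed entirely by leaving-group ability.
The more stable X⁻ (or X) is on its own — i.e. the weaker a base it is — the better a leaving group it makes.
CH₂=CHCH₂–Br loses Br⁻: pKₐ(HBr) ≈ -9
CH₂=CHCH₂–Cl loses Cl⁻: pKₐ(HCl) ≈ -7
CH₂=CHCH₂–ONO₂ loses NO₃⁻: pKₐ(HNO₃) ≈ -1.3
CH₂=CHCH₂–OPO(OH)₂ loses H₂PO₄⁻: pKₐ(H₃PO₄) ≈ 2.1
CH₂=CHCH₂–OAc loses AcO⁻: pKₐ(CH₃COOH) ≈ 4.8
CH₂=CHCH₂–OC₆H₄NO₂ loses p-O₂N–C₆H₄–O⁻: pKₐ(p-nitrophenol) ≈ 7.2

CH₂=CHCH₂–Br > CH₂=CHCH₂–Cl > CH₂=CHCH₂–ONO₂ > CH₂=CHCH₂–OPO(OH)₂ > CH₂=CHCH₂–OAc > CH₂=CHCH₂–OC₆H₄NO₂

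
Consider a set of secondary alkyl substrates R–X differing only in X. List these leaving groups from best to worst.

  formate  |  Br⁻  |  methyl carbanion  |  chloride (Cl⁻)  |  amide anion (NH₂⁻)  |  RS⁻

A good leaving group is a weak base: the lower the pKₐ of its conjugate acid, the more readily it departs.
Br⁻: pKₐ(HBr) ≈ -9
chloride (Cl⁻): pKₐ(HCl) ≈ -7
formate: pKₐ(HCOOH) ≈ 3.8
RS⁻: pKₐ(RSH (a thiol)) ≈ 10.5
amide anion (NH₂⁻): pKₐ(NH₃) ≈ 38
methyl carbanion: pKₐ(CH₄) ≈ 48

Br⁻ > chloride (Cl⁻) > formate > RS⁻ > amide anion (NH₂⁻) > methyl carbanion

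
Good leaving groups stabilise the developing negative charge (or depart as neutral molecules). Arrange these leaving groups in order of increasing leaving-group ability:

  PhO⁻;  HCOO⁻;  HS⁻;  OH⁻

OH⁻ < PhO⁻ < HS⁻ < HCOO⁻

HCOO⁻: pKₐ(HCOOH) ≈ 3.8 — resonance-stabilised carboxylate
HS⁻: pKₐ(H₂S) ≈ 7 — larger and more polarisable than the oxygen analogue
PhO⁻: pKₐ(C₆H₅OH (phenol)) ≈ 10
OH⁻: pKₐ(H₂O) ≈ 15.7 — strong base; essentially never leaves without prior activation
The question asks for worst first, so the sequence is read in increasing leaving-group ability.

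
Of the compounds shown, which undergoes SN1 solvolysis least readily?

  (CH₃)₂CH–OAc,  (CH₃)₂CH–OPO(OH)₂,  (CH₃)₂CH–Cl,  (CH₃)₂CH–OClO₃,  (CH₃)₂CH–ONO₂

(CH₃)₂CH–OAc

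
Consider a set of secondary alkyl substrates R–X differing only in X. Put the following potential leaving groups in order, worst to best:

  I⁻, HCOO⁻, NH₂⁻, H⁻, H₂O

NH₂⁻ < H⁻ < HCOO⁻ < H₂O < I⁻

The more stable X⁻ (or X) is on its own — i.e. the weaker a base it is — the better a leaving group it makes.
I⁻: pKₐ(HI) ≈ -10
H₂O: pKₐ(H₃O⁺) ≈ -1.7
HCOO⁻: pKₐ(HCOOH) ≈ 3.8
H⁻: pKₐ(H₂) ≈ 36
NH₂⁻: pKₐ(NH₃) ≈ 38
Reversing gives the worst-to-best order requested.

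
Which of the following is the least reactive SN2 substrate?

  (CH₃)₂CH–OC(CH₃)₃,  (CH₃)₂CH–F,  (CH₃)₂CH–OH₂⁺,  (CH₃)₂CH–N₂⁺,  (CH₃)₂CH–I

(CH₃)₂CH–OC(CH₃)₃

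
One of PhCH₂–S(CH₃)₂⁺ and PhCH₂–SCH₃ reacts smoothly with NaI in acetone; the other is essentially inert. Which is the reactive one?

PhCH₂–S(CH₃)₂⁺

From PhCH₂–SCH₃ the departing group would be RS⁻ (pKₐ(RSH (a thiol)) ≈ 10.5). Moderately basic; rarely leaves without activation.
From PhCH₂–S(CH₃)₂⁺ the leaving group is SR'₂ (pKₐ(R'₂SH⁺) ≈ -7). Neutral; leaves from a sulfonium salt (R–SR'₂⁺).
(In practice PhCH₂–S(CH₃)₂⁺ is made from PhCH₂–SCH₃ by S-methylation with CH₃I, allowing neutral dimethyl sulfide, rather than methanethiolate, to depart.)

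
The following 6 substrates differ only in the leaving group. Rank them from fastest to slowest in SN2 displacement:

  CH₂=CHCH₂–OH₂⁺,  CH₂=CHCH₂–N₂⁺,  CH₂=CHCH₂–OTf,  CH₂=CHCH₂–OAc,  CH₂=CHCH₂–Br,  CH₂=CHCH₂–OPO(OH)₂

Same R in every case — rank the leaving groups.
A good leaving group is a weak base: the lower the pKₐ of its conjugate acid, the more readily it departs.
CH₂=CHCH₂–N₂⁺ loses N₂: no meaningful conjugate acid; N₂ departs as an exceptionally stable neutral molecule
CH₂=CHCH₂–OTf loses OTf⁻: pKₐ(CF₃SO₃H (triflic acid)) ≈ -14
CH₂=CHCH₂–Br loses Br⁻: pKₐ(HBr) ≈ -9
CH₂=CHCH₂–OH₂⁺ loses H₂O: pKₐ(H₃O⁺) ≈ -1.7
CH₂=CHCH₂–OPO(OH)₂ loses H₂PO₄⁻: pKₐ(H₃PO₄) ≈ 2.1
CH₂=CHCH₂–OAc loses AcO⁻: pKₐ(CH₃COOH) ≈ 4.8

CH₂=CHCH₂–N₂⁺ > CH₂=CHCH₂–OTf > CH₂=CHCH₂–Br > CH₂=CHCH₂–OH₂⁺ > CH₂=CHCH₂–OPO(OH)₂ > CH₂=CHCH₂–OAc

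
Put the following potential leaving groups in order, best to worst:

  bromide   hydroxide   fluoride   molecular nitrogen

Rank by basicity of the departing species: weakest base leaves most easily.
molecular nitrogen: no meaningful conjugate acid; N₂ departs as an exceptionally stable neutral molecule
bromide: pKₐ(HBr) ≈ -9
fluoride: pKₐ(HF) ≈ 3.2
hydroxide: pKₐ(H₂O) ≈ 15.7

molecular nitrogen > bromide > fluoride > hydroxide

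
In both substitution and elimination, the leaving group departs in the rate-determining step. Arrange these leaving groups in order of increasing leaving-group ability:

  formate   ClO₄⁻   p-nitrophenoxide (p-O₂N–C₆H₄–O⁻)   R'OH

The more stable X⁻ (or X) is on its own — i.e. the weaker a base it is — the better a leaving group it makes.
ClO₄⁻: pKₐ(HClO₄) ≈ -10 — extremely weak base; rarely used for safety reasons
R'OH: pKₐ(R'OH₂⁺) ≈ -2.4 — neutral; leaves from a protonated ether (an oxonium ion, R–O(H)R'⁺)
formate: pKₐ(HCOOH) ≈ 3.8 — resonance-stabilised carboxylate
p-nitrophenoxide (p-O₂N–C₆H₄–O⁻): pKₐ(p-nitrophenol) ≈ 7.2
Reversing gives the worst-to-best order requested.

p-nitrophenoxide (p-O₂N–C₆H₄–O⁻) < formate < R'OH < ClO₄⁻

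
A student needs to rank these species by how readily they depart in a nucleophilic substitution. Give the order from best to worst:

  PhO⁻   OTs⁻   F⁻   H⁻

Rank by basicity of the departing species: weakest base leaves most easily.
OTs⁻: pKₐ(p-CH₃C₆H₄SO₃H (TsOH)) ≈ -2.8
F⁻: pKₐ(HF) ≈ 3.2 — small and strongly basic; the poor halide leaving group
PhO⁻: pKₐ(C₆H₅OH (phenol)) ≈ 10 — resonance into the ring helps, but still a poor LG
H⁻: pKₐ(H₂) ≈ 36

OTs⁻ > F⁻ > PhO⁻ > H⁻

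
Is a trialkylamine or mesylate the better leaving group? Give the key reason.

mesylate is the better leaving group.
pKₐ(CH₃SO₃H (MsOH)) ≈ -1.9 versus pKₐ(R'₃NH⁺) ≈ 10.7: mesylate is the much weaker base.
Resonance-delocalised alkanesulfonate.

mesylate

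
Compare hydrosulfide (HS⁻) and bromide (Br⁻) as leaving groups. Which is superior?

bromide (Br⁻)

bromide (Br⁻) is the better leaving group.
pKₐ(HBr) ≈ -9 versus pKₐ(H₂S) ≈ 7: bromide (Br⁻) is the much weaker base.
Weak base; good leaving group.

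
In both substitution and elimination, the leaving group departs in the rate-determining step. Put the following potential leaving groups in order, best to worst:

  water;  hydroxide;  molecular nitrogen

molecular nitrogen > water > hydroxide

Leaving-group ability tracks the stability of the departed species; conjugate-acid pKₐ is the usual yardstick (lower pKₐ → better LG).
molecular nitrogen: no meaningful conjugate acid; N₂ departs as an exceptionally stable neutral molecule
water: pKₐ(H₃O⁺) ≈ -1.7
hydroxide: pKₐ(H₂O) ≈ 15.7 — strong base; essentially never leaves without prior activation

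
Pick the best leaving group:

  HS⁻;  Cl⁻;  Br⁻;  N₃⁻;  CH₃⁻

Rank by basicity of the departing species: weakest base leaves most easily.
Br⁻: pKₐ(HBr) ≈ -9
Cl⁻: pKₐ(HCl) ≈ -7
N₃⁻: pKₐ(HN₃) ≈ 4.7
HS⁻: pKₐ(H₂S) ≈ 7
CH₃⁻: pKₐ(CH₄) ≈ 48

Br⁻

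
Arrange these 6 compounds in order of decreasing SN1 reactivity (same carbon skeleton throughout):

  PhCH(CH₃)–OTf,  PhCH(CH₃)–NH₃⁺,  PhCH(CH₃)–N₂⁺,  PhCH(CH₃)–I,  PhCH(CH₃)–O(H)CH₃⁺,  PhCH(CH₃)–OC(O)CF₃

PhCH(CH₃)–N₂⁺ > PhCH(CH₃)–OTf > PhCH(CH₃)–I > PhCH(CH₃)–O(H)CH₃⁺ > PhCH(CH₃)–OC(O)CF₃ > PhCH(CH₃)–NH₃⁺

Identical carbon frameworks mean the comparison reduces to leaving-group quality.
Rank by basicity of the departing species: weakest base leaves most easily.
PhCH(CH₃)–N₂⁺ loses N₂: no meaningful conjugate acid; N₂ departs as an exceptionally stable neutral molecule
PhCH(CH₃)–OTf loses OTf⁻: pKₐ(CF₃SO₃H (triflic acid)) ≈ -14
PhCH(CH₃)–I loses I⁻: pKₐ(HI) ≈ -10
PhCH(CH₃)–O(H)CH₃⁺ loses R'OH: pKₐ(R'OH₂⁺) ≈ -2.4
PhCH(CH₃)–OC(O)CF₃ loses CF₃COO⁻: pKₐ(CF₃COOH) ≈ 0.2
PhCH(CH₃)–NH₃⁺ loses NH₃: pKₐ(NH₄⁺) ≈ 9.2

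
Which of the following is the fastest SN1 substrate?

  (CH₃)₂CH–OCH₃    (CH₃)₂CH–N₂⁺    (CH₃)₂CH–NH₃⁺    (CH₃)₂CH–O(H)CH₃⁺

(CH₃)₂CH–N₂⁺

The skeletons are identical, so relative rate is governed entirely by leaving-group ability.
The more stable X⁻ (or X) is on its own — i.e. the weaker a base it is — the better a leaving group it makes.
(CH₃)₂CH–N₂⁺ loses N₂: no meaningful conjugate acid; N₂ departs as an exceptionally stable neutral molecule
(CH₃)₂CH–O(H)CH₃⁺ loses R'OH: pKₐ(R'OH₂⁺) ≈ -2.4
(CH₃)₂CH–NH₃⁺ loses NH₃: pKₐ(NH₄⁺) ≈ 9.2
(CH₃)₂CH–OCH₃ loses CH₃O⁻: pKₐ(CH₃OH) ≈ 15.5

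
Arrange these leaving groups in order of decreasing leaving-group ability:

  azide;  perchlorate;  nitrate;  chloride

Leaving-group ability tracks the stability of the departed species; conjugate-acid pKₐ is the usual yardstick (lower pKₐ → better LG).
perchlorate: pKₐ(HClO₄) ≈ -10
chloride: pKₐ(HCl) ≈ -7
nitrate: pKₐ(HNO₃) ≈ -1.3
azide: pKₐ(HN₃) ≈ 4.7

perchlorate > chloride > nitrate > azide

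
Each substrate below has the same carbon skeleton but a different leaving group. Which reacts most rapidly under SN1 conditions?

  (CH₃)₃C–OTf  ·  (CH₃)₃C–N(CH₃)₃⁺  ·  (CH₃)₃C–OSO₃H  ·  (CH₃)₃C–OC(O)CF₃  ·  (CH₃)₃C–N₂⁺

The skeletons are identical, so relative rate is governed entirely by leaving-group ability.
A good leaving group is a weak base: the lower the pKₐ of its conjugate acid, the more readily it departs.
(CH₃)₃C–N₂⁺ loses N₂: no meaningful conjugate acid; N₂ departs as an exceptionally stable neutral molecule
(CH₃)₃C–OTf loses OTf⁻: pKₐ(CF₃SO₃H (triflic acid)) ≈ -14
(CH₃)₃C–OSO₃H loses HSO₄⁻: pKₐ(H₂SO₄) ≈ -3
(CH₃)₃C–OC(O)CF₃ loses CF₃COO⁻: pKₐ(CF₃COOH) ≈ 0.2
(CH₃)₃C–N(CH₃)₃⁺ loses NR'₃: pKₐ(R'₃NH⁺) ≈ 10.7

(CH₃)₃C–N₂⁺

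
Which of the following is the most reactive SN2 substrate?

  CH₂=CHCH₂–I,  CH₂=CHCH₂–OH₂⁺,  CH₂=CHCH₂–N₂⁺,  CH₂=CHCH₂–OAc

CH₂=CHCH₂–N₂⁺

Identical carbon frameworks mean the comparison reduces to leaving-group quality.
A good leaving group is a weak base: the lower the pKₐ of its conjugate acid, the more readily it departs.
CH₂=CHCH₂–N₂⁺ loses N₂: no meaningful conjugate acid; N₂ departs as an exceptionally stable neutral molecule
CH₂=CHCH₂–I loses I⁻: pKₐ(HI) ≈ -10
CH₂=CHCH₂–OH₂⁺ loses H₂O: pKₐ(H₃O⁺) ≈ -1.7
CH₂=CHCH₂–OAc loses AcO⁻: pKₐ(CH₃COOH) ≈ 4.8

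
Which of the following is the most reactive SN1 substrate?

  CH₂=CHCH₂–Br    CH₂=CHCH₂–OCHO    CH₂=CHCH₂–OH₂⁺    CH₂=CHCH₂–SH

CH₂=CHCH₂–Br

Identical carbon frameworks mean the comparison reduces to leaving-group quality.
A good leaving group is a weak base: the lower the pKₐ of its conjugate acid, the more readily it departs.
CH₂=CHCH₂–Br loses Br⁻: pKₐ(HBr) ≈ -9
CH₂=CHCH₂–OH₂⁺ loses H₂O: pKₐ(H₃O⁺) ≈ -1.7
CH₂=CHCH₂–OCHO loses HCOO⁻: pKₐ(HCOOH) ≈ 3.8
CH₂=CHCH₂–SH loses HS⁻: pKₐ(H₂S) ≈ 7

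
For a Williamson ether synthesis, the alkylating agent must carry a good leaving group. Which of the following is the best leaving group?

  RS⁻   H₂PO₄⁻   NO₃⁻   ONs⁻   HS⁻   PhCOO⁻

The more stable X⁻ (or X) is on its own — i.e. the weaker a base it is — the better a leaving group it makes.
ONs⁻: pKₐ(p-O₂NC₆H₄SO₃H) ≈ -3.5
NO₃⁻: pKₐ(HNO₃) ≈ -1.3
H₂PO₄⁻: pKₐ(H₃PO₄) ≈ 2.1
PhCOO⁻: pKₐ(C₆H₅COOH) ≈ 4.2
HS⁻: pKₐ(H₂S) ≈ 7
RS⁻: pKₐ(RSH (a thiol)) ≈ 10.5

ONs⁻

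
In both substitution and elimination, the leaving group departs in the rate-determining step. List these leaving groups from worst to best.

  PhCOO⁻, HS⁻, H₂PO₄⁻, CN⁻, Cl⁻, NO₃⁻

The more stable X⁻ (or X) is on its own — i.e. the weaker a base it is — the better a leaving group it makes.
Cl⁻: pKₐ(HCl) ≈ -7 — moderately weak base
NO₃⁻: pKₐ(HNO₃) ≈ -1.3 — resonance-delocalised over three oxygens
H₂PO₄⁻: pKₐ(H₃PO₄) ≈ 2.1 — moderate base; biological leaving group after further activation
PhCOO⁻: pKₐ(C₆H₅COOH) ≈ 4.2 — aryl carboxylate
HS⁻: pKₐ(H₂S) ≈ 7
CN⁻: pKₐ(HCN) ≈ 9.2 — sp carbon stabilises the charge somewhat, but still a poor LG
Listed from poorest to best leaving group as asked.

CN⁻ < HS⁻ < PhCOO⁻ < H₂PO₄⁻ < NO₃⁻ < Cl⁻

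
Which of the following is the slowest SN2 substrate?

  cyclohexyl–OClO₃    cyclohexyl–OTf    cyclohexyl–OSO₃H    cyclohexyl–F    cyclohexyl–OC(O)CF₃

cyclohexyl–F

The skeletons are identical, so relative rate is governed entirely by leaving-group ability.
Leaving-group ability tracks the stability of the departed species; conjugate-acid pKₐ is the usual yardstick (lower pKₐ → better LG).
cyclohexyl–OTf loses OTf⁻: pKₐ(CF₃SO₃H (triflic acid)) ≈ -14
cyclohexyl–OClO₃ loses ClO₄⁻: pKₐ(HClO₄) ≈ -10
cyclohexyl–OSO₃H loses HSO₄⁻: pKₐ(H₂SO₄) ≈ -3
cyclohexyl–OC(O)CF₃ loses CF₃COO⁻: pKₐ(CF₃COOH) ≈ 0.2
cyclohexyl–F loses F⁻: pKₐ(HF) ≈ 3.2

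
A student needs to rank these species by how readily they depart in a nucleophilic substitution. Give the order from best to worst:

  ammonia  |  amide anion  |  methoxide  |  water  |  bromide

A good leaving group is a weak base: the lower the pKₐ of its conjugate acid, the more readily it departs.
bromide: pKₐ(HBr) ≈ -9
water: pKₐ(H₃O⁺) ≈ -1.7 — neutral; leaves from a protonated alcohol (R–OH₂⁺)
ammonia: pKₐ(NH₄⁺) ≈ 9.2
methoxide: pKₐ(CH₃OH) ≈ 15.5
amide anion: pKₐ(NH₃) ≈ 38 — extremely strong base; never a leaving group

bromide > water > ammonia > methoxide > amide anion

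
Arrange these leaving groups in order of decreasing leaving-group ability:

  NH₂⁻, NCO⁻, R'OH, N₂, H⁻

N₂ > R'OH > NCO⁻ > H⁻ > NH₂⁻

Rank by basicity of the departing species: weakest base leaves most easily.
N₂: no meaningful conjugate acid; N₂ departs as an exceptionally stable neutral molecule
R'OH: pKₐ(R'OH₂⁺) ≈ -2.4
NCO⁻: pKₐ(HOCN) ≈ 3.5
H⁻: pKₐ(H₂) ≈ 36
NH₂⁻: pKₐ(NH₃) ≈ 38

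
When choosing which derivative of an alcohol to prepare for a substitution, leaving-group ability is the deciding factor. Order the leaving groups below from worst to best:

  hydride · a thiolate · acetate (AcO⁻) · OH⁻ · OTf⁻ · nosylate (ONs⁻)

Leaving-group ability tracks the stability of the departed species; conjugate-acid pKₐ is the usual yardstick (lower pKₐ → better LG).
OTf⁻: pKₐ(CF₃SO₃H (triflic acid)) ≈ -14
nosylate (ONs⁻): pKₐ(p-O₂NC₆H₄SO₃H) ≈ -3.5
acetate (AcO⁻): pKₐ(CH₃COOH) ≈ 4.8 — resonance-stabilised but still a weak base
a thiolate: pKₐ(RSH (a thiol)) ≈ 10.5 — moderately basic; rarely leaves without activation
OH⁻: pKₐ(H₂O) ≈ 15.7 — strong base; essentially never leaves without prior activation
hydride: pKₐ(H₂) ≈ 36 — extremely strong base; leaves only in special hydride-transfer contexts
Listed from poorest to best leaving group as asked.

hydride < OH⁻ < a thiolate < acetate (AcO⁻) < nosylate (ONs⁻) < OTf⁻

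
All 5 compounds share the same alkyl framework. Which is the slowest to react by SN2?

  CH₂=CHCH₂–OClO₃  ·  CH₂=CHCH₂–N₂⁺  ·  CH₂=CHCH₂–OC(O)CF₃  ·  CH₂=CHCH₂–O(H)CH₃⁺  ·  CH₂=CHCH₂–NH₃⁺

CH₂=CHCH₂–NH₃⁺

The skeletons are identical, so relative rate is governed entirely by leaving-group ability.
A good leaving group is a weak base: the lower the pKₐ of its conjugate acid, the more readily it departs.
CH₂=CHCH₂–N₂⁺ loses N₂: no meaningful conjugate acid; N₂ departs as an exceptionally stable neutral molecule
CH₂=CHCH₂–OClO₃ loses ClO₄⁻: pKₐ(HClO₄) ≈ -10
CH₂=CHCH₂–O(H)CH₃⁺ loses R'OH: pKₐ(R'OH₂⁺) ≈ -2.4
CH₂=CHCH₂–OC(O)CF₃ loses CF₃COO⁻: pKₐ(CF₃COOH) ≈ 0.2
CH₂=CHCH₂–NH₃⁺ loses NH₃: pKₐ(NH₄⁺) ≈ 9.2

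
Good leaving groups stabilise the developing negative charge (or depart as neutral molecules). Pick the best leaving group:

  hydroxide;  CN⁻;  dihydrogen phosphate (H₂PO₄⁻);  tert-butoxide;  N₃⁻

The more stable X⁻ (or X) is on its own — i.e. the weaker a base it is — the better a leaving group it makes.
dihydrogen phosphate (H₂PO₄⁻): pKₐ(H₃PO₄) ≈ 2.1
N₃⁻: pKₐ(HN₃) ≈ 4.7
CN⁻: pKₐ(HCN) ≈ 9.2
hydroxide: pKₐ(H₂O) ≈ 15.7
tert-butoxide: pKₐ(t-BuOH) ≈ 18

dihydrogen phosphate (H₂PO₄⁻)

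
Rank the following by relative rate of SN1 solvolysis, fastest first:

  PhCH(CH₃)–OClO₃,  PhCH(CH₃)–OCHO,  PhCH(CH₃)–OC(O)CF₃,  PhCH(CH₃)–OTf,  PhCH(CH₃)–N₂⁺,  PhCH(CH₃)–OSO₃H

PhCH(CH₃)–N₂⁺ > PhCH(CH₃)–OTf > PhCH(CH₃)–OClO₃ > PhCH(CH₃)–OSO₃H > PhCH(CH₃)–OC(O)CF₃ > PhCH(CH₃)–OCHO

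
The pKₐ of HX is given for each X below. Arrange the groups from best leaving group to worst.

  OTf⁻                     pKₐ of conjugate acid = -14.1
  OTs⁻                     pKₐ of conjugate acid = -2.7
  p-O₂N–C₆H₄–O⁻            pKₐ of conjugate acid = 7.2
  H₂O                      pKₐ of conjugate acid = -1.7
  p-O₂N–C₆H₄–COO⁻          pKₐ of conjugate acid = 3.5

Lower conjugate-acid pKₐ ⇒ weaker base ⇒ better leaving group.
Sorting by the given values: OTf⁻ (-14.1), OTs⁻ (-2.7), H₂O (-1.7), p-O₂N–C₆H₄–COO⁻ (3.5), p-O₂N–C₆H₄–O⁻ (7.2).

OTf⁻ > OTs⁻ > H₂O > p-O₂N–C₆H₄–COO⁻ > p-O₂N–C₆H₄–O⁻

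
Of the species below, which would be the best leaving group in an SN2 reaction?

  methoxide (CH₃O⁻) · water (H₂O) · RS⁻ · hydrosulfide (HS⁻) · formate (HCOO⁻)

Leaving-group ability tracks the stability of the departed species; conjugate-acid pKₐ is the usual yardstick (lower pKₐ → better LG).
water (H₂O): pKₐ(H₃O⁺) ≈ -1.7
formate (HCOO⁻): pKₐ(HCOOH) ≈ 3.8
hydrosulfide (HS⁻): pKₐ(H₂S) ≈ 7
RS⁻: pKₐ(RSH (a thiol)) ≈ 10.5
methoxide (CH₃O⁻): pKₐ(CH₃OH) ≈ 15.5

water (H₂O)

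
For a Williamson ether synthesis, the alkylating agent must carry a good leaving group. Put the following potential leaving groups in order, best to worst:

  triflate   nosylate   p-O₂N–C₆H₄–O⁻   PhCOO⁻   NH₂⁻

triflate > nosylate > PhCOO⁻ > p-O₂N–C₆H₄–O⁻ > NH₂⁻

Leaving-group ability tracks the stability of the departed species; conjugate-acid pKₐ is the usual yardstick (lower pKₐ → better LG).
triflate: pKₐ(CF₃SO₃H (triflic acid)) ≈ -14
nosylate: pKₐ(p-O₂NC₆H₄SO₃H) ≈ -3.5
PhCOO⁻: pKₐ(C₆H₅COOH) ≈ 4.2 — aryl carboxylate
p-O₂N–C₆H₄–O⁻: pKₐ(p-nitrophenol) ≈ 7.2
NH₂⁻: pKₐ(NH₃) ≈ 38 — extremely strong base; never a leaving group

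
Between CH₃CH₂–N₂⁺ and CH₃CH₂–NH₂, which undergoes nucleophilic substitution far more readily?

CH₃CH₂–N₂⁺

From CH₃CH₂–NH₂ the departing group would be NH₂⁻ (pKₐ(NH₃) ≈ 38). Extremely strong base; never a leaving group.
From CH₃CH₂–N₂⁺ the leaving group is N₂ (no meaningful conjugate acid; N₂ departs as an exceptionally stable neutral molecule).
(In practice CH₃CH₂–N₂⁺ is made from CH₃CH₂–NH₂ by diazotisation (NaNO₂ / HCl, 0 °C), generating a diazonium salt that expels N₂.)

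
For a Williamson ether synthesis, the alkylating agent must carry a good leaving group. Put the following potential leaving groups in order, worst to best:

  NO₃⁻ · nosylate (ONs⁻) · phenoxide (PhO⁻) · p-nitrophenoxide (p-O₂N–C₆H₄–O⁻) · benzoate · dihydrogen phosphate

nosylate (ONs⁻): pKₐ(p-O₂NC₆H₄SO₃H) ≈ -3.5
NO₃⁻: pKₐ(HNO₃) ≈ -1.3
dihydrogen phosphate: pKₐ(H₃PO₄) ≈ 2.1
benzoate: pKₐ(C₆H₅COOH) ≈ 4.2
p-nitrophenoxide (p-O₂N–C₆H₄–O⁻): pKₐ(p-nitrophenol) ≈ 7.2
phenoxide (PhO⁻): pKₐ(C₆H₅OH (phenol)) ≈ 10
Reversing gives the worst-to-best order requested.

phenoxide (PhO⁻) < p-nitrophenoxide (p-O₂N–C₆H₄–O⁻) < benzoate < dihydrogen phosphate < NO₃⁻ < nosylate (ONs⁻)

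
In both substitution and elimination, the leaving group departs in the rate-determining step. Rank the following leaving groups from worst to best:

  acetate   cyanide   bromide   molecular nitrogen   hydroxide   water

Rank by basicity of the departing species: weakest base leaves most easily.
molecular nitrogen: no meaningful conjugate acid; N₂ departs as an exceptionally stable neutral molecule
bromide: pKₐ(HBr) ≈ -9 — weak base; good leaving group
water: pKₐ(H₃O⁺) ≈ -1.7 — neutral; leaves from a protonated alcohol (R–OH₂⁺)
acetate: pKₐ(CH₃COOH) ≈ 4.8 — resonance-stabilised but still a weak base
cyanide: pKₐ(HCN) ≈ 9.2 — sp carbon stabilises the charge somewhat, but still a poor LG
hydroxide: pKₐ(H₂O) ≈ 15.7 — strong base; essentially never leaves without prior activation
Reversing gives the worst-to-best order requested.

hydroxide < cyanide < acetate < water < bromide < molecular nitrogen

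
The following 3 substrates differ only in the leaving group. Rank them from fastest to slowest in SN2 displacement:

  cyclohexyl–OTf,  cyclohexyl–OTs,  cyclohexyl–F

cyclohexyl–OTf > cyclohexyl–OTs > cyclohexyl–F

Same R in every case — rank the leaving groups.
Leaving-group ability tracks the stability of the departed species; conjugate-acid pKₐ is the usual yardstick (lower pKₐ → better LG).
cyclohexyl–OTf loses OTf⁻: pKₐ(CF₃SO₃H (triflic acid)) ≈ -14
cyclohexyl–OTs loses OTs⁻: pKₐ(p-CH₃C₆H₄SO₃H (TsOH)) ≈ -2.8
cyclohexyl–F loses F⁻: pKₐ(HF) ≈ 3.2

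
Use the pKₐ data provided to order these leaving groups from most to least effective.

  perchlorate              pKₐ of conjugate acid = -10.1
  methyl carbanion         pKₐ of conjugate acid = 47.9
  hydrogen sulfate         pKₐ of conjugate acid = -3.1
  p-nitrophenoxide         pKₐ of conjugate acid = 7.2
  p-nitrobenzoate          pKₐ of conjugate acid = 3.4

Lower conjugate-acid pKₐ ⇒ weaker base ⇒ better leaving group.
Sorting by the given values: perchlorate (-10.1), hydrogen sulfate (-3.1), p-nitrobenzoate (3.4), p-nitrophenoxide (7.2), methyl carbanion (47.9).

perchlorate > hydrogen sulfate > p-nitrobenzoate > p-nitrophenoxide > methyl carbanion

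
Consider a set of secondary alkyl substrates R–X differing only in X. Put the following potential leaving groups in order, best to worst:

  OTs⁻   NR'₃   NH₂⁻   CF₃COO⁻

The more stable X⁻ (or X) is on its own — i.e. the weaker a base it is — the better a leaving group it makes.
OTs⁻: pKₐ(p-CH₃C₆H₄SO₃H (TsOH)) ≈ -2.8
CF₃COO⁻: pKₐ(CF₃COOH) ≈ 0.2
NR'₃: pKₐ(R'₃NH⁺) ≈ 10.7
NH₂⁻: pKₐ(NH₃) ≈ 38

OTs⁻ > CF₃COO⁻ > NR'₃ > NH₂⁻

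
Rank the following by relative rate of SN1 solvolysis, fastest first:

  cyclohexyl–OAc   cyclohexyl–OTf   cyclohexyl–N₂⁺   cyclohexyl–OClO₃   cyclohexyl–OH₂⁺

cyclohexyl–N₂⁺ > cyclohexyl–OTf > cyclohexyl–OClO₃ > cyclohexyl–OH₂⁺ > cyclohexyl–OAc

Same R in every case — rank the leaving groups.
A good leaving group is a weak base: the lower the pKₐ of its conjugate acid, the more readily it departs.
cyclohexyl–N₂⁺ loses N₂: no meaningful conjugate acid; N₂ departs as an exceptionally stable neutral molecule
cyclohexyl–OTf loses OTf⁻: pKₐ(CF₃SO₃H (triflic acid)) ≈ -14
cyclohexyl–OClO₃ loses ClO₄⁻: pKₐ(HClO₄) ≈ -10
cyclohexyl–OH₂⁺ loses H₂O: pKₐ(H₃O⁺) ≈ -1.7
cyclohexyl–OAc loses AcO⁻: pKₐ(CH₃COOH) ≈ 4.8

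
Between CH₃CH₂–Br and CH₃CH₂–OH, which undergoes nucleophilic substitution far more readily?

CH₃CH₂–Br

From CH₃CH₂–OH the departing group would be OH⁻ (pKₐ(H₂O) ≈ 15.7). Strong base; essentially never leaves without prior activation.
From CH₃CH₂–Br the leaving group is Br⁻ (pKₐ(HBr) ≈ -9). Weak base; good leaving group.
(In practice CH₃CH₂–Br is made from CH₃CH₂–OH by treatment with PBr₃, replacing the hydroxyl with bromide.)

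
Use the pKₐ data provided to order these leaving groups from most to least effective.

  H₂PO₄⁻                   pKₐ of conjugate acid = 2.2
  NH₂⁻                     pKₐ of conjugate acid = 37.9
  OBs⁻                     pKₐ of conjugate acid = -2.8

Lower conjugate-acid pKₐ ⇒ weaker base ⇒ better leaving group.
Sorting by the given values: OBs⁻ (-2.8), H₂PO₄⁻ (2.2), NH₂⁻ (37.9).

OBs⁻ > H₂PO₄⁻ > NH₂⁻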